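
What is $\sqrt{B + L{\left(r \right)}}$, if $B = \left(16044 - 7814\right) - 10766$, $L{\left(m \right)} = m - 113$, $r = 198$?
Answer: $i \sqrt{2451} \approx 49.508 i$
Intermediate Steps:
$L{\left(m \right)} = -113 + m$ ($L{\left(m \right)} = m - 113 = -113 + m$)
$B = -2536$ ($B = 8230 - 10766 = -2536$)
$\sqrt{B + L{\left(r \right)}} = \sqrt{-2536 + \left(-113 + 198\right)} = \sqrt{-2536 + 85} = \sqrt{-2451} = i \sqrt{2451}$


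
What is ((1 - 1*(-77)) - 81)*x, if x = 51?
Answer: -153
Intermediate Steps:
((1 - 1*(-77)) - 81)*x = ((1 - 1*(-77)) - 81)*51 = ((1 + 77) - 81)*51 = (78 - 81)*51 = -3*51 = -153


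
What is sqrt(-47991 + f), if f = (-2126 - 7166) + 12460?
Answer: I*sqrt(44823) ≈ 211.71*I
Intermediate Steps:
f = 3168 (f = -9292 + 12460 = 3168)
sqrt(-47991 + f) = sqrt(-47991 + 3168) = sqrt(-44823) = I*sqrt(44823)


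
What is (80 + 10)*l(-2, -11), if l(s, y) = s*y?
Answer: 1980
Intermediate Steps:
(80 + 10)*l(-2, -11) = (80 + 10)*(-2*(-11)) = 90*22 = 1980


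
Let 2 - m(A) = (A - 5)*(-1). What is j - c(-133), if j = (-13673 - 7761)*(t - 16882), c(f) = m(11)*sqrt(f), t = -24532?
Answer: 887667676 - 8*I*sqrt(133) ≈ 8.8767e+8 - 92.26*I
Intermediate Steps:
m(A) = -3 + A (m(A) = 2 - (A - 5)*(-1) = 2 - (-5 + A)*(-1) = 2 - (5 - A) = 2 + (-5 + A) = -3 + A)
c(f) = 8*sqrt(f) (c(f) = (-3 + 11)*sqrt(f) = 8*sqrt(f))
j = 887667676 (j = (-13673 - 7761)*(-24532 - 16882) = -21434*(-41414) = 887667676)
j - c(-133) = 887667676 - 8*sqrt(-133) = 887667676 - 8*I*sqrt(133)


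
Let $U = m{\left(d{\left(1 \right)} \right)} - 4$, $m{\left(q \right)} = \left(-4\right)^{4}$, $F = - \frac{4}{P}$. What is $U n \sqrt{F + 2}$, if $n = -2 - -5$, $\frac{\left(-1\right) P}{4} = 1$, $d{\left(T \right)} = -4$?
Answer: $756 \sqrt{3} \approx 1309.4$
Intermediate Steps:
$P = -4$ ($P = \left(-4\right) 1 = -4$)
$F = 1$ ($F = - \frac{4}{-4} = \left(-4\right) \left(- \frac{1}{4}\right) = 1$)
$m{\left(q \right)} = 256$
$n = 3$ ($n = -2 + 5 = 3$)
$U = 252$ ($U = 256 - 4 = 252$)
$U n \sqrt{F + 2} = 252 \cdot 3 \sqrt{1 + 2} = 756 \sqrt{3}$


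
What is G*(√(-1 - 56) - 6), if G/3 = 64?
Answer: -1152 + 192*I*√57 ≈ -1152.0 + 1449.6*I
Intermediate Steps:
G = 192 (G = 3*64 = 192)
G*(√(-1 - 56) - 6) = 192*(√(-1 - 56) - 6) = 192*(√(-57) - 6) = 192*(I*√57 - 6) = 192*(-6 + I*√57) = -1152 + 192*I*√57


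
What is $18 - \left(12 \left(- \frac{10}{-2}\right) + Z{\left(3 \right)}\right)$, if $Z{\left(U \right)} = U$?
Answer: $-45$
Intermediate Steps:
$18 - \left(12 \left(- \frac{10}{-2}\right) + Z{\left(3 \right)}\right) = 18 - \left(12 \left(- \frac{10}{-2}\right) + 3\right) = 18 - \left(12 \left(\left(-10\right) \left(- \frac{1}{2}\right)\right) + 3\right) = 18 - \left(12 \cdot 5 + 3\right) = 18 - \left(60 + 3\right) = 18 - 63 = -45$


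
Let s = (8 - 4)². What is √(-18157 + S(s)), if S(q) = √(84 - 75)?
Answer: I*√18154 ≈ 134.74*I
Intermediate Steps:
s = 16 (s = 4² = 16)
S(q) = 3 (S(q) = √9 = 3)
√(-18157 + S(s)) = √(-18157 + 3) = √(-18154) = I*√18154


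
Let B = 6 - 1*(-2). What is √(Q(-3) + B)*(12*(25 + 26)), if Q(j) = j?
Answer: 612*√5 ≈ 1368.5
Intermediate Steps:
B = 8 (B = 6 + 2 = 8)
√(Q(-3) + B)*(12*(25 + 26)) = √(-3 + 8)*(12*(25 + 26)) = √5*(12*51) = √5*612 = 612*√5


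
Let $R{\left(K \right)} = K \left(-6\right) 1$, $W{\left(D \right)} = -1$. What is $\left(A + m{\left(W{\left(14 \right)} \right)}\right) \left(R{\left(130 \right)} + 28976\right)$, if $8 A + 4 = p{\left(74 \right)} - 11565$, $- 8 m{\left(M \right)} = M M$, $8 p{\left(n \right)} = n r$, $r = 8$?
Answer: $-40517652$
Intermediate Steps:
$p{\left(n \right)} = n$ ($p{\left(n \right)} = \frac{n 8}{8} = \frac{8 n}{8} = n$)
$R{\left(K \right)} = - 6 K$ ($R{\left(K \right)} = - 6 K 1 = - 6 K$)
$m{\left(M \right)} = - \frac{M^{2}}{8}$ ($m{\left(M \right)} = - \frac{M M}{8} = - \frac{M^{2}}{8}$)
$A = - \frac{11495}{8}$ ($A = - \frac{1}{2} + \frac{74 - 11565}{8} = - \frac{1}{2} + \frac{1}{8} \left(-11491\right) = - \frac{1}{2} - \frac{11491}{8} = - \frac{11495}{8} \approx -1436.9$)
$\left(A + m{\left(W{\left(14 \right)} \right)}\right) \left(R{\left(130 \right)} + 28976\right) = \left(- \frac{11495}{8} - \frac{\left(-1\right)^{2}}{8}\right) \left(\left(-6\right) 130 + 28976\right) = \left(- \frac{11495}{8} - \frac{1}{8}\right) \left(-780 + 28976\right) = \left(- \frac{11495}{8} - \frac{1}{8}\right) 28196 = \left(-1437\right) 28196 = -40517652$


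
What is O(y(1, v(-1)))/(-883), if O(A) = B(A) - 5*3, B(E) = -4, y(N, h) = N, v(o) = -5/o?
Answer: 19/883 ≈ 0.021518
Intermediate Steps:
O(A) = -19 (O(A) = -4 - 5*3 = -4 - 1*15 = -4 - 15 = -19)
O(y(1, v(-1)))/(-883) = -19/(-883) = -19*(-1/883) = 19/883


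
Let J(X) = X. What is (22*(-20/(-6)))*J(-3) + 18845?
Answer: 18625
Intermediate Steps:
(22*(-20/(-6)))*J(-3) + 18845 = (22*(-20/(-6)))*(-3) + 18845 = (22*(-20*(-⅙)))*(-3) + 18845 = (22*(10/3))*(-3) + 18845 = (220/3)*(-3) + 18845 = -220 + 18845 = 18625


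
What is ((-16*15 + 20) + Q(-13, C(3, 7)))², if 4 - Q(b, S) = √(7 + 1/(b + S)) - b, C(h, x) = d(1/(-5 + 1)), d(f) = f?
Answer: (12137 + √19451)²/2809 ≈ 53653.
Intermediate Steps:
C(h, x) = -¼ (C(h, x) = 1/(-5 + 1) = 1/(-4) = -¼)
Q(b, S) = 4 + b - √(7 + 1/(S + b)) (Q(b, S) = 4 - (√(7 + 1/(b + S)) - b) = 4 - (√(7 + 1/(S + b)) - b) = 4 + (b - √(7 + 1/(S + b))) = 4 + b - √(7 + 1/(S + b)))
((-16*15 + 20) + Q(-13, C(3, 7)))² = ((-16*15 + 20) + (4 - 13 - √((1 + 7*(-¼) + 7*(-13))/(-¼ - 13))))² = ((-240 + 20) + (4 - 13 - √((1 - 7/4 - 91)/(-53/4))))² = (-220 + (4 - 13 - √(-4/53*(-367/4))))² = (-220 + (4 - 13 - √(367/53)))² = (-220 + (4 - 13 - √19451/53))² = (-220 + (-9 - √19451/53))² = (-229 - √19451/53)²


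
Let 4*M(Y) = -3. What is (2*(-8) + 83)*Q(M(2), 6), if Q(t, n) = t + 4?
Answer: 871/4 ≈ 217.75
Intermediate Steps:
M(Y) = -¾ (M(Y) = (¼)*(-3) = -¾)
Q(t, n) = 4 + t
(2*(-8) + 83)*Q(M(2), 6) = (2*(-8) + 83)*(4 - ¾) = (-16 + 83)*(13/4) = 67*(13/4) = 871/4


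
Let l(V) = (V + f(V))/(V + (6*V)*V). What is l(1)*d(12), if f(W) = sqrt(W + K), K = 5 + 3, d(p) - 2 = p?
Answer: 8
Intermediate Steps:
d(p) = 2 + p
K = 8
f(W) = sqrt(8 + W) (f(W) = sqrt(W + 8) = sqrt(8 + W))
l(V) = (V + sqrt(8 + V))/(V + 6*V**2) (l(V) = (V + sqrt(8 + V))/(V + (6*V)*V) = (V + sqrt(8 + V))/(V + 6*V**2))
l(1)*d(12) = ((1 + sqrt(8 + 1))/(1*(1 + 6*1)))*(2 + 12) = (1*(1 + sqrt(9))/(1 + 6))*14 = (1*(1 + 3)/7)*14 = (1*(1/7)*4)*14 = (4/7)*14 = 8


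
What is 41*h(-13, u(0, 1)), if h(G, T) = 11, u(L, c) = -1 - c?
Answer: 451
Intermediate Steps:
41*h(-13, u(0, 1)) = 41*11 = 451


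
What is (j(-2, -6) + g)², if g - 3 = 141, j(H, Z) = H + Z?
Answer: 18496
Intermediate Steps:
g = 144 (g = 3 + 141 = 144)
(j(-2, -6) + g)² = ((-2 - 6) + 144)² = (-8 + 144)² = 136² = 18496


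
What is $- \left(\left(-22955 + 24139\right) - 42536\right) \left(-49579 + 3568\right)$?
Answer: $-1902646872$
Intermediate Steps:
$- \left(\left(-22955 + 24139\right) - 42536\right) \left(-49579 + 3568\right) = - \left(1184 - 42536\right) \left(-46011\right) = - \left(-41352\right) \left(-46011\right) = \left(-1\right) 1902646872 = -1902646872$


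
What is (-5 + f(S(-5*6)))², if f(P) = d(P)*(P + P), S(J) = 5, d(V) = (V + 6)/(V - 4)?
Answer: 11025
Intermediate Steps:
d(V) = (6 + V)/(-4 + V)
f(P) = 2*P*(6 + P)/(-4 + P) (f(P) = ((6 + P)/(-4 + P))*(P + P) = ((6 + P)/(-4 + P))*(2*P) = 2*P*(6 + P)/(-4 + P))
(-5 + f(S(-5*6)))² = (-5 + 2*5*(6 + 5)/(-4 + 5))² = (-5 + 2*5*11/1)² = (-5 + 2*5*1*11)² = (-5 + 110)² = 105² = 11025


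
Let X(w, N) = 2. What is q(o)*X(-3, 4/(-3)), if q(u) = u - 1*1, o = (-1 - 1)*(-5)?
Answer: 18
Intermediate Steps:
o = 10 (o = -2*(-5) = 10)
q(u) = -1 + u (q(u) = u - 1 = -1 + u)
q(o)*X(-3, 4/(-3)) = (-1 + 10)*2 = 9*2 = 18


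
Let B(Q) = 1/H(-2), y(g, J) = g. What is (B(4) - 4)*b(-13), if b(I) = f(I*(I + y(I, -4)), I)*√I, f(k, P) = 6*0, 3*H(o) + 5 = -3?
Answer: 0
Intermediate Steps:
H(o) = -8/3 (H(o) = -5/3 + (⅓)*(-3) = -5/3 - 1 = -8/3)
f(k, P) = 0
B(Q) = -3/8 (B(Q) = 1/(-8/3) = -3/8)
b(I) = 0 (b(I) = 0*√I = 0)
(B(4) - 4)*b(-13) = (-3/8 - 4)*0 = -35/8*0 = 0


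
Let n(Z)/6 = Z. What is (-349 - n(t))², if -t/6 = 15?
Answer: 36481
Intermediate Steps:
t = -90 (t = -6*15 = -90)
n(Z) = 6*Z
(-349 - n(t))² = (-349 - 6*(-90))² = (-349 - 1*(-540))² = (-349 + 540)² = 191² = 36481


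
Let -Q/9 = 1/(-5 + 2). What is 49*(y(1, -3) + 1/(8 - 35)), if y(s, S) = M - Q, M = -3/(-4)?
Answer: -12103/108 ≈ -112.06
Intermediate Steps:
Q = 3 (Q = -9/(-5 + 2) = -9/(-3) = -9*(-1/3) = 3)
M = 3/4 (M = -3*(-1/4) = 3/4 ≈ 0.75000)
y(s, S) = -9/4 (y(s, S) = 3/4 - 1*3 = 3/4 - 3 = -9/4)
49*(y(1, -3) + 1/(8 - 35)) = 49*(-9/4 + 1/(8 - 35)) = 49*(-9/4 + 1/(-27)) = 49*(-9/4 - 1/27) = 49*(-247/108) = -12103/108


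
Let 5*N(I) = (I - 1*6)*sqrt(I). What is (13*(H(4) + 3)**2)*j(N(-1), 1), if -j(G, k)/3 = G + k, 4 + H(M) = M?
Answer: -351 + 2457*I/5 ≈ -351.0 + 491.4*I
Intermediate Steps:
H(M) = -4 + M
N(I) = sqrt(I)*(-6 + I)/5 (N(I) = ((I - 1*6)*sqrt(I))/5 = ((I - 6)*sqrt(I))/5 = ((-6 + I)*sqrt(I))/5 = (sqrt(I)*(-6 + I))/5 = sqrt(I)*(-6 + I)/5)
j(G, k) = -3*G - 3*k (j(G, k) = -3*(G + k) = -3*G - 3*k)
(13*(H(4) + 3)**2)*j(N(-1), 1) = (13*((-4 + 4) + 3)**2)*(-3*sqrt(-1)*(-6 - 1)/5 - 3*1) = (13*(0 + 3)**2)*(-3*I*(-7)/5 - 3) = (13*3**2)*(-(-21)*I/5 - 3) = (13*9)*(21*I/5 - 3) = 117*(-3 + 21*I/5) = -351 + 2457*I/5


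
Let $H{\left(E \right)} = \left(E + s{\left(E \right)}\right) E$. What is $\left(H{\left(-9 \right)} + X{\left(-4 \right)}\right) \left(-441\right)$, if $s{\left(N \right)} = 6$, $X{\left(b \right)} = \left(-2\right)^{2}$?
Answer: $-13671$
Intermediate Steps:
$X{\left(b \right)} = 4$
$H{\left(E \right)} = E \left(6 + E\right)$ ($H{\left(E \right)} = \left(E + 6\right) E = \left(6 + E\right) E = E \left(6 + E\right)$)
$\left(H{\left(-9 \right)} + X{\left(-4 \right)}\right) \left(-441\right) = \left(- 9 \left(6 - 9\right) + 4\right) \left(-441\right) = \left(\left(-9\right) \left(-3\right) + 4\right) \left(-441\right) = \left(27 + 4\right) \left(-441\right) = 31 \left(-441\right) = -13671$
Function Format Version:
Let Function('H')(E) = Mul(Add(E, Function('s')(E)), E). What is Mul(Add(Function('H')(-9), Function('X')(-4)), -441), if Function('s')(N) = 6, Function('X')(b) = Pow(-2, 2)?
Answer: -13671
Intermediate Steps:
Function('X')(b) = 4
Function('H')(E) = Mul(E, Add(6, E)) (Function('H')(E) = Mul(Add(E, 6), E) = Mul(Add(6, E), E) = Mul(E, Add(6, E)))
Mul(Add(Function('H')(-9), Function('X')(-4)), -441) = Mul(Add(Mul(-9, Add(6, -9)), 4), -441) = Mul(Add(Mul(-9, -3), 4), -441) = Mul(Add(27, 4), -441) = Mul(31, -441) = -13671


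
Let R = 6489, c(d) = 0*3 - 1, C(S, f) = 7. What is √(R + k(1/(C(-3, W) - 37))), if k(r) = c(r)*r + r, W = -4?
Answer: 3*√721 ≈ 80.554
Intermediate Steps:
c(d) = -1 (c(d) = 0 - 1 = -1)
k(r) = 0 (k(r) = -r + r = 0)
√(R + k(1/(C(-3, W) - 37))) = √(6489 + 0) = √6489 = 3*√721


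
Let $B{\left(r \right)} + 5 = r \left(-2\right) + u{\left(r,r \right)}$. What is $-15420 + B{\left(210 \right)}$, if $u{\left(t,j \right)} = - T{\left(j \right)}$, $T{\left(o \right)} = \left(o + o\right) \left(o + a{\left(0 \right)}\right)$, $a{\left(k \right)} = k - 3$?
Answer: $-102785$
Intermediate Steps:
$a{\left(k \right)} = -3 + k$
$T{\left(o \right)} = 2 o \left(-3 + o\right)$ ($T{\left(o \right)} = \left(o + o\right) \left(o + \left(-3 + 0\right)\right) = 2 o \left(o - 3\right) = 2 o \left(-3 + o\right)$)
$u{\left(t,j \right)} = - 2 j \left(-3 + j\right)$
$B{\left(r \right)} = -5 - 2 r + 2 r \left(3 - r\right)$ ($B{\left(r \right)} = -5 + \left(r \left(-2\right) + 2 r \left(3 - r\right)\right) = -5 + \left(- 2 r + 2 r \left(3 - r\right)\right) = -5 - 2 r + 2 r \left(3 - r\right)$)
$-15420 + B{\left(210 \right)} = -15420 - \left(-835 + 88200\right) = -15420 - 87365 = -102785$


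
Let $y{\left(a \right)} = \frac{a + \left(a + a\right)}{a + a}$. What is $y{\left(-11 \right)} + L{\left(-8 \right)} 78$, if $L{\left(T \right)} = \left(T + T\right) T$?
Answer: $\frac{19971}{2} \approx 9985.5$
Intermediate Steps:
$L{\left(T \right)} = 2 T^{2}$ ($L{\left(T \right)} = 2 T T = 2 T^{2}$)
$y{\left(a \right)} = \frac{3}{2}$ ($y{\left(a \right)} = \frac{a + 2 a}{2 a} = 3 a \frac{1}{2 a} = \frac{3}{2}$)
$y{\left(-11 \right)} + L{\left(-8 \right)} 78 = \frac{3}{2} + 2 \left(-8\right)^{2} \cdot 78 = \frac{3}{2} + 2 \cdot 64 \cdot 78 = \frac{3}{2} + 128 \cdot 78 = \frac{3}{2} + 9984 = \frac{19971}{2}$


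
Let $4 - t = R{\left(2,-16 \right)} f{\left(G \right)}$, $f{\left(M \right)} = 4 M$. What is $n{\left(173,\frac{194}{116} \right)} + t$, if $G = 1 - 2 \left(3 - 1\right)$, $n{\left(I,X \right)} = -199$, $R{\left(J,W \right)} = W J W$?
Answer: $5949$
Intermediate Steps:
$R{\left(J,W \right)} = J W^{2}$ ($R{\left(J,W \right)} = J W W = J W^{2}$)
$G = -3$ ($G = 1 - 4 = -3$)
$t = 6148$ ($t = 4 - 2 \left(-16\right)^{2} \cdot 4 \left(-3\right) = 4 - 2 \cdot 256 \left(-12\right) = 4 - 512 \left(-12\right) = 4 - -6144 = 4 + 6144 = 6148$)
$n{\left(173,\frac{194}{116} \right)} + t = -199 + 6148 = 5949$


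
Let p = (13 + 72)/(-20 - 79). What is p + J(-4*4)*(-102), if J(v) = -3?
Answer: 30209/99 ≈ 305.14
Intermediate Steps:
p = -85/99 (p = 85/(-99) = 85*(-1/99) = -85/99 ≈ -0.85859)
p + J(-4*4)*(-102) = -85/99 - 3*(-102) = -85/99 + 306 = 30209/99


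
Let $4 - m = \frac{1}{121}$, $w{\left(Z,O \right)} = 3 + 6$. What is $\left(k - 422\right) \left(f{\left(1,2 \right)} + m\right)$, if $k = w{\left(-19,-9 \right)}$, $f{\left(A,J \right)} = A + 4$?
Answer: $- \frac{449344}{121} \approx -3713.6$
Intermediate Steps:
$f{\left(A,J \right)} = 4 + A$
$w{\left(Z,O \right)} = 9$
$k = 9$
$m = \frac{483}{121}$ ($m = 4 - \frac{1}{121} = \frac{483}{121} \approx 3.9917$)
$\left(k - 422\right) \left(f{\left(1,2 \right)} + m\right) = \left(9 - 422\right) \left(\left(4 + 1\right) + \frac{483}{121}\right) = - 413 \left(5 + \frac{483}{121}\right) = \left(-413\right) \frac{1088}{121} = - \frac{449344}{121}$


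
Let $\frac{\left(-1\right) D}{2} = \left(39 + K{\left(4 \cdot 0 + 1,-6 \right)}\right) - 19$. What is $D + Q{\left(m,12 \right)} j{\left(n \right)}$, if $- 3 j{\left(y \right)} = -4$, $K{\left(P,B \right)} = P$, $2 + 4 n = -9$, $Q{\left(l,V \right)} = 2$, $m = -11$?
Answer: $- \frac{118}{3} \approx -39.333$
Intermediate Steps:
$n = - \frac{11}{4}$ ($n = - \frac{1}{2} + \frac{1}{4} \left(-9\right) = - \frac{1}{2} - \frac{9}{4} = - \frac{11}{4} \approx -2.75$)
$j{\left(y \right)} = \frac{4}{3}$ ($j{\left(y \right)} = \left(- \frac{1}{3}\right) \left(-4\right) = \frac{4}{3}$)
$D = -42$ ($D = - 2 \left(\left(39 + \left(4 \cdot 0 + 1\right)\right) - 19\right) = - 2 \left(\left(39 + \left(0 + 1\right)\right) - 19\right) = - 2 \left(\left(39 + 1\right) - 19\right) = - 2 \left(40 - 19\right) = \left(-2\right) 21 = -42$)
$D + Q{\left(m,12 \right)} j{\left(n \right)} = -42 + 2 \cdot \frac{4}{3} = -42 + \frac{8}{3} = - \frac{118}{3}$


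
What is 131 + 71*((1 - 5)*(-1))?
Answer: 415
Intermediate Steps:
131 + 71*((1 - 5)*(-1)) = 131 + 71*(-4*(-1)) = 131 + 71*4 = 131 + 284 = 415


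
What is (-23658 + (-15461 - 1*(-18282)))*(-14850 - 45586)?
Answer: 1259304932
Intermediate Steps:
(-23658 + (-15461 - 1*(-18282)))*(-14850 - 45586) = (-23658 + (-15461 + 18282))*(-60436) = (-23658 + 2821)*(-60436) = -20837*(-60436) = 1259304932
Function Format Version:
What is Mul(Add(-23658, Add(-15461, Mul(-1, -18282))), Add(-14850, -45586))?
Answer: 1259304932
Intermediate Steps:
Mul(Add(-23658, Add(-15461, Mul(-1, -18282))), Add(-14850, -45586)) = Mul(Add(-23658, Add(-15461, 18282)), -60436) = Mul(Add(-23658, 2821), -60436) = Mul(-20837, -60436) = 1259304932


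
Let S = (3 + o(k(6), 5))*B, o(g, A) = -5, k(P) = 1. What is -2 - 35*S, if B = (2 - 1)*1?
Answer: 68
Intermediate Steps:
B = 1 (B = 1*1 = 1)
S = -2 (S = (3 - 5)*1 = -2*1 = -2)
-2 - 35*S = -2 - 35*(-2) = -2 + 70 = 68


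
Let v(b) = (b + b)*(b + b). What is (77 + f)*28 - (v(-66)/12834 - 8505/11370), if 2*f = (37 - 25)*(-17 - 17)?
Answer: -1922183897/540454 ≈ -3556.6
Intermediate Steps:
v(b) = 4*b**2 (v(b) = (2*b)*(2*b) = 4*b**2)
f = -204 (f = ((37 - 25)*(-17 - 17))/2 = (12*(-34))/2 = (1/2)*(-408) = -204)
(77 + f)*28 - (v(-66)/12834 - 8505/11370) = (77 - 204)*28 - ((4*(-66)**2)/12834 - 8505/11370) = -127*28 - ((4*4356)*(1/12834) - 8505*1/11370) = -3556 - (17424*(1/12834) - 567/758) = -3556 - (968/713 - 567/758) = -3556 - 1*329473/540454 = -3556 - 329473/540454 = -1922183897/540454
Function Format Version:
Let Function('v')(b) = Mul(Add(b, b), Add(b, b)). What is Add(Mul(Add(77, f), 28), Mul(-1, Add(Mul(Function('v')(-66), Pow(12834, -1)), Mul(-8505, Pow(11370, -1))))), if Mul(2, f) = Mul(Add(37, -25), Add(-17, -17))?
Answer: Rational(-1922183897, 540454) ≈ -3556.6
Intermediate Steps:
Function('v')(b) = Mul(4, Pow(b, 2)) (Function('v')(b) = Mul(Mul(2, b), Mul(2, b)) = Mul(4, Pow(b, 2)))
f = -204 (f = Mul(Rational(1, 2), Mul(Add(37, -25), Add(-17, -17))) = Mul(Rational(1, 2), Mul(12, -34)) = Mul(Rational(1, 2), -408) = -204)
Add(Mul(Add(77, f), 28), Mul(-1, Add(Mul(Function('v')(-66), Pow(12834, -1)), Mul(-8505, Pow(11370, -1))))) = Add(Mul(Add(77, -204), 28), Mul(-1, Add(Mul(Mul(4, Pow(-66, 2)), Pow(12834, -1)), Mul(-8505, Pow(11370, -1))))) = Add(Mul(-127, 28), Mul(-1, Add(Mul(Mul(4, 4356), Rational(1, 12834)), Mul(-8505, Rational(1, 11370))))) = Add(-3556, Mul(-1, Add(Mul(17424, Rational(1, 12834)), Rational(-567, 758)))) = Add(-3556, Mul(-1, Add(Rational(968, 713), Rational(-567, 758)))) = Add(-3556, Mul(-1, Rational(329473, 540454))) = Add(-3556, Rational(-329473, 540454)) = Rational(-1922183897, 540454)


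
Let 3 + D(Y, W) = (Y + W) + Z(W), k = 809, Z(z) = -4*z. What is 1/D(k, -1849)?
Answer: 1/6353 ≈ 0.00015741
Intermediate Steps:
D(Y, W) = -3 + Y - 3*W (D(Y, W) = -3 + ((Y + W) - 4*W) = -3 + ((W + Y) - 4*W) = -3 + (Y - 3*W) = -3 + Y - 3*W)
1/D(k, -1849) = 1/(-3 + 809 - 3*(-1849)) = 1/(-3 + 809 + 5547) = 1/6353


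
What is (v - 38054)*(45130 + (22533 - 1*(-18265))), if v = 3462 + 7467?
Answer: -2330797000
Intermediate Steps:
v = 10929
(v - 38054)*(45130 + (22533 - 1*(-18265))) = (10929 - 38054)*(45130 + (22533 - 1*(-18265))) = -27125*(45130 + (22533 + 18265)) = -27125*(45130 + 40798) = -27125*85928 = -2330797000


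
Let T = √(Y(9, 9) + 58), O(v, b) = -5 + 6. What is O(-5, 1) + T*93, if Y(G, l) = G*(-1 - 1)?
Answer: 1 + 186*√10 ≈ 589.18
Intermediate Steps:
O(v, b) = 1
Y(G, l) = -2*G (Y(G, l) = G*(-2) = -2*G)
T = 2*√10 (T = √(-2*9 + 58) = √(-18 + 58) = √40 = 2*√10 ≈ 6.3246)
O(-5, 1) + T*93 = 1 + (2*√10)*93 = 1 + 186*√10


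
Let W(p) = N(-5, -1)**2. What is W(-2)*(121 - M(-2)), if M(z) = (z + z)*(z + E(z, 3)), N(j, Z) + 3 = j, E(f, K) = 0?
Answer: 7232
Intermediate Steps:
N(j, Z) = -3 + j
W(p) = 64 (W(p) = (-3 - 5)**2 = (-8)**2 = 64)
M(z) = 2*z**2 (M(z) = (z + z)*(z + 0) = (2*z)*z = 2*z**2)
W(-2)*(121 - M(-2)) = 64*(121 - 2*(-2)**2) = 64*(121 - 2*4) = 64*(121 - 1*8) = 64*(121 - 8) = 64*113 = 7232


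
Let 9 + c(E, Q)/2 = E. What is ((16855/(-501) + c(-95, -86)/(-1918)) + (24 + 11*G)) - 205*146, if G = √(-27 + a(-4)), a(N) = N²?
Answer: -14384718695/480459 + 11*I*√11 ≈ -29940.0 + 36.483*I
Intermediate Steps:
c(E, Q) = -18 + 2*E
G = I*√11 (G = √(-27 + (-4)²) = √(-27 + 16) = √(-11) = I*√11 ≈ 3.3166*I)
((16855/(-501) + c(-95, -86)/(-1918)) + (24 + 11*G)) - 205*146 = ((16855/(-501) + (-18 + 2*(-95))/(-1918)) + (24 + 11*(I*√11))) - 205*146 = ((16855*(-1/501) + (-18 - 190)*(-1/1918)) + (24 + 11*I*√11)) - 29930 = ((-16855/501 - 208*(-1/1918)) + (24 + 11*I*√11)) - 29930 = ((-16855/501 + 104/959) + (24 + 11*I*√11)) - 29930 = (-16111841/480459 + (24 + 11*I*√11)) - 29930 = (-4580825/480459 + 11*I*√11) - 29930 = -14384718695/480459 + 11*I*√11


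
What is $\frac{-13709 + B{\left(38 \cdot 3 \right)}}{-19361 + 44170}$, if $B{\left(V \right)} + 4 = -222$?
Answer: $- \frac{13935}{24809} \approx -0.56169$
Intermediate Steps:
$B{\left(V \right)} = -226$ ($B{\left(V \right)} = -4 - 222 = -226$)
$\frac{-13709 + B{\left(38 \cdot 3 \right)}}{-19361 + 44170} = \frac{-13709 - 226}{-19361 + 44170} = - \frac{13935}{24809}$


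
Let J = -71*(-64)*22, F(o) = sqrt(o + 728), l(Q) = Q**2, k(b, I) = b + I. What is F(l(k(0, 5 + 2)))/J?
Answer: sqrt(777)/99968 ≈ 0.00027884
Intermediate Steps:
k(b, I) = I + b
F(o) = sqrt(728 + o)
J = 99968 (J = 4544*22 = 99968)
F(l(k(0, 5 + 2)))/J = sqrt(728 + ((5 + 2) + 0)**2)/99968 = sqrt(728 + (7 + 0)**2)*(1/99968) = sqrt(728 + 7**2)*(1/99968) = sqrt(728 + 49)*(1/99968) = sqrt(777)*(1/99968) = sqrt(777)/99968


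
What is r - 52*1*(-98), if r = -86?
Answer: 5010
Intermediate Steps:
r - 52*1*(-98) = -86 - 52*1*(-98) = -86 - 52*(-98) = -86 + 5096 = 5010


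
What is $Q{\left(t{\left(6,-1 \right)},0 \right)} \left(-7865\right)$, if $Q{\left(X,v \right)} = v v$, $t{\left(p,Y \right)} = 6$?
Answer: $0$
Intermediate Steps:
$Q{\left(X,v \right)} = v^{2}$
$Q{\left(t{\left(6,-1 \right)},0 \right)} \left(-7865\right) = 0^{2} \left(-7865\right) = 0 \left(-7865\right) = 0$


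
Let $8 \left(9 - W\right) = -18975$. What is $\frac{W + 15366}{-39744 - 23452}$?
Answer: $- \frac{141975}{505568} \approx -0.28082$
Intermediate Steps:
$W = \frac{19047}{8}$ ($W = 9 - - \frac{18975}{8} = 9 + \frac{18975}{8} = \frac{19047}{8} \approx 2380.9$)
$\frac{W + 15366}{-39744 - 23452} = \frac{\frac{19047}{8} + 15366}{-39744 - 23452} = \frac{141975}{8 \left(-63196\right)} = \frac{141975}{8} \left(- \frac{1}{63196}\right) = - \frac{141975}{505568}$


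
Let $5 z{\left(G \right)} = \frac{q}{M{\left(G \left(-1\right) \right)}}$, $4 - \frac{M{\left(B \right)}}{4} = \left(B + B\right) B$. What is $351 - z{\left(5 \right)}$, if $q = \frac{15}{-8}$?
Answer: $\frac{516669}{1472} \approx 351.0$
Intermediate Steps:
$M{\left(B \right)} = 16 - 8 B^{2}$ ($M{\left(B \right)} = 16 - 4 \left(B + B\right) B = 16 - 4 \cdot 2 B B = 16 - 4 \cdot 2 B^{2} = 16 - 8 B^{2}$)
$q = - \frac{15}{8}$ ($q = 15 \left(- \frac{1}{8}\right) = - \frac{15}{8} \approx -1.875$)
$z{\left(G \right)} = - \frac{3}{8 \left(16 - 8 G^{2}\right)}$ ($z{\left(G \right)} = \frac{\left(- \frac{15}{8}\right) \frac{1}{16 - 8 \left(G \left(-1\right)\right)^{2}}}{5} = \frac{\left(- \frac{15}{8}\right) \frac{1}{16 - 8 \left(- G\right)^{2}}}{5} = \frac{\left(- \frac{15}{8}\right) \frac{1}{16 - 8 G^{2}}}{5} = - \frac{3}{8 \left(16 - 8 G^{2}\right)}$)
$351 - z{\left(5 \right)} = 351 - \frac{3}{64 \left(-2 + 5^{2}\right)} = 351 - \frac{3}{64 \left(-2 + 25\right)} = 351 - \frac{3}{64 \cdot 23} = 351 - \frac{3}{64} \cdot \frac{1}{23} = 351 - \frac{3}{1472} = \frac{516669}{1472}$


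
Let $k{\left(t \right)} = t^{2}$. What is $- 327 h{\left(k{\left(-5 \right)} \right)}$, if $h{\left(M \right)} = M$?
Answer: $-8175$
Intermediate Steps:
$- 327 h{\left(k{\left(-5 \right)} \right)} = - 327 \left(-5\right)^{2} = \left(-327\right) 25 = -8175$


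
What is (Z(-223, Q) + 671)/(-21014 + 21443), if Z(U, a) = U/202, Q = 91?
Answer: 135319/86658 ≈ 1.5615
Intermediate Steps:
Z(U, a) = U/202 (Z(U, a) = U*(1/202) = U/202)
(Z(-223, Q) + 671)/(-21014 + 21443) = ((1/202)*(-223) + 671)/(-21014 + 21443) = (-223/202 + 671)/429 = (135319/202)*(1/429) = 135319/86658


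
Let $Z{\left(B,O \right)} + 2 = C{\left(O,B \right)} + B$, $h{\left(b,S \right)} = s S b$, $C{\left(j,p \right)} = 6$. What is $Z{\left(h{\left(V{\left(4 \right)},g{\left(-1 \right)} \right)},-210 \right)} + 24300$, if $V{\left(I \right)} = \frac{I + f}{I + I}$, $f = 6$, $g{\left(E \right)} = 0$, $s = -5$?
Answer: $24304$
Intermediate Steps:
$V{\left(I \right)} = \frac{6 + I}{2 I}$ ($V{\left(I \right)} = \frac{I + 6}{I + I} = \frac{6 + I}{2 I}$)
$h{\left(b,S \right)} = - 5 S b$
$Z{\left(B,O \right)} = 4 + B$ ($Z{\left(B,O \right)} = -2 + \left(6 + B\right) = 4 + B$)
$Z{\left(h{\left(V{\left(4 \right)},g{\left(-1 \right)} \right)},-210 \right)} + 24300 = \left(4 - 0 \frac{6 + 4}{2 \cdot 4}\right) + 24300 = \left(4 - 0 \cdot \frac{1}{2} \cdot \frac{1}{4} \cdot 10\right) + 24300 = \left(4 - 0 \cdot \frac{5}{4}\right) + 24300 = \left(4 + 0\right) + 24300 = 4 + 24300 = 24304$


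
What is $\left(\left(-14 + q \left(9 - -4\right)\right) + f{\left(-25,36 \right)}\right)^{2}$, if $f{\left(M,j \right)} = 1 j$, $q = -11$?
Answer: $14641$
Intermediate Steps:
$f{\left(M,j \right)} = j$
$\left(\left(-14 + q \left(9 - -4\right)\right) + f{\left(-25,36 \right)}\right)^{2} = \left(\left(-14 - 11 \left(9 - -4\right)\right) + 36\right)^{2} = \left(\left(-14 - 11 \left(9 + 4\right)\right) + 36\right)^{2} = \left(\left(-14 - 143\right) + 36\right)^{2} = \left(-157 + 36\right)^{2} = \left(-121\right)^{2} = 14641$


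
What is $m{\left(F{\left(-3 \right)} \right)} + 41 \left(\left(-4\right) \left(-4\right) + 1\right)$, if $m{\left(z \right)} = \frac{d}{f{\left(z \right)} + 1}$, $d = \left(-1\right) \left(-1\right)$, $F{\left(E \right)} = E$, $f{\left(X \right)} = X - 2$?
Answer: $\frac{2787}{4} \approx 696.75$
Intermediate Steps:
$f{\left(X \right)} = -2 + X$
$d = 1$
$m{\left(z \right)} = \frac{1}{-1 + z}$ ($m{\left(z \right)} = 1 \frac{1}{\left(-2 + z\right) + 1} = 1 \frac{1}{-1 + z} = \frac{1}{-1 + z}$)
$m{\left(F{\left(-3 \right)} \right)} + 41 \left(\left(-4\right) \left(-4\right) + 1\right) = \frac{1}{-1 - 3} + 41 \left(\left(-4\right) \left(-4\right) + 1\right) = \frac{1}{-4} + 41 \left(16 + 1\right) = - \frac{1}{4} + 41 \cdot 17 = - \frac{1}{4} + 697 = \frac{2787}{4}$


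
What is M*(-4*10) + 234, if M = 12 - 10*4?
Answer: 1354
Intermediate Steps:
M = -28 (M = 12 - 40 = -28)
M*(-4*10) + 234 = -(-112)*10 + 234 = -28*(-40) + 234 = 1120 + 234 = 1354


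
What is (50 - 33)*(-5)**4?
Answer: 10625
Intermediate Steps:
(50 - 33)*(-5)**4 = 17*625 = 10625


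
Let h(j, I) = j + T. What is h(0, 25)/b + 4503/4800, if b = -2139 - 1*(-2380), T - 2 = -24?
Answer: 326541/385600 ≈ 0.84684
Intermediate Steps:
T = -22 (T = 2 - 24 = -22)
b = 241 (b = -2139 + 2380 = 241)
h(j, I) = -22 + j (h(j, I) = j - 22 = -22 + j)
h(0, 25)/b + 4503/4800 = (-22 + 0)/241 + 4503/4800 = -22*1/241 + 4503*(1/4800) = -22/241 + 1501/1600 = 326541/385600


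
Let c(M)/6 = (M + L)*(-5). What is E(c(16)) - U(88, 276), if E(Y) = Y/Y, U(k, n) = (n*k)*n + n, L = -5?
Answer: -6703763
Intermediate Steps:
U(k, n) = n + k*n**2 (U(k, n) = (k*n)*n + n = k*n**2 + n = n + k*n**2)
c(M) = 150 - 30*M (c(M) = 6*((M - 5)*(-5)) = 6*((-5 + M)*(-5)) = 6*(25 - 5*M) = 150 - 30*M)
E(Y) = 1
E(c(16)) - U(88, 276) = 1 - 276*(1 + 88*276) = 1 - 276*(1 + 24288) = 1 - 276*24289 = 1 - 1*6703764 = 1 - 6703764 = -6703763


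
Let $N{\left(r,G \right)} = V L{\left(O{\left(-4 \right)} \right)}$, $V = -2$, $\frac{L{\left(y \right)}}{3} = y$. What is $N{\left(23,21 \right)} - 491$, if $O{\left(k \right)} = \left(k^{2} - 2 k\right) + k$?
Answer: $-611$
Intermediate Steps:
$O{\left(k \right)} = k^{2} - k$
$L{\left(y \right)} = 3 y$
$N{\left(r,G \right)} = -120$ ($N{\left(r,G \right)} = - 2 \cdot 3 \left(- 4 \left(-1 - 4\right)\right) = - 2 \cdot 3 \left(\left(-4\right) \left(-5\right)\right) = - 2 \cdot 3 \cdot 20 = \left(-2\right) 60 = -120$)
$N{\left(23,21 \right)} - 491 = -120 - 491 = -611$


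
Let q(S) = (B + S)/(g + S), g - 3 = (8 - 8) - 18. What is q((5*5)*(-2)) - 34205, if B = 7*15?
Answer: -444676/13 ≈ -34206.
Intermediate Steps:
g = -15 (g = 3 + ((8 - 8) - 18) = 3 + (0 - 18) = 3 - 18 = -15)
B = 105
q(S) = (105 + S)/(-15 + S)
q((5*5)*(-2)) - 34205 = (105 + (5*5)*(-2))/(-15 + (5*5)*(-2)) - 34205 = (105 + 25*(-2))/(-15 + 25*(-2)) - 34205 = (105 - 50)/(-15 - 50) - 34205 = 55/(-65) - 34205 = -1/65*55 - 34205 = -11/13 - 34205 = -444676/13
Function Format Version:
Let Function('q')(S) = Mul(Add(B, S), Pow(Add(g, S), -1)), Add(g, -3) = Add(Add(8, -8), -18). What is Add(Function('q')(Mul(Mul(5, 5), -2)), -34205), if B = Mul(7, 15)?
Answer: Rational(-444676, 13) ≈ -34206.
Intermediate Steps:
g = -15 (g = Add(3, Add(Add(8, -8), -18)) = Add(3, Add(0, -18)) = Add(3, -18) = -15)
B = 105
Function('q')(S) = Mul(Pow(Add(-15, S), -1), Add(105, S)) (Function('q')(S) = Mul(Add(105, S), Pow(Add(-15, S), -1)) = Mul(Pow(Add(-15, S), -1), Add(105, S)))
Add(Function('q')(Mul(Mul(5, 5), -2)), -34205) = Add(Mul(Pow(Add(-15, Mul(Mul(5, 5), -2)), -1), Add(105, Mul(Mul(5, 5), -2))), -34205) = Add(Mul(Pow(Add(-15, Mul(25, -2)), -1), Add(105, Mul(25, -2))), -34205) = Add(Mul(Pow(Add(-15, -50), -1), Add(105, -50)), -34205) = Add(Mul(Pow(-65, -1), 55), -34205) = Add(Mul(Rational(-1, 65), 55), -34205) = Add(Rational(-11, 13), -34205) = Rational(-444676, 13)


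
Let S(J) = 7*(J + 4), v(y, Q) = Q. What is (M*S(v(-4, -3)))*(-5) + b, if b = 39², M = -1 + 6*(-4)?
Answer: 2396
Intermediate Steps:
M = -25 (M = -1 - 24 = -25)
S(J) = 28 + 7*J (S(J) = 7*(4 + J) = 28 + 7*J)
b = 1521
(M*S(v(-4, -3)))*(-5) + b = -25*(28 + 7*(-3))*(-5) + 1521 = -25*(28 - 21)*(-5) + 1521 = -25*7*(-5) + 1521 = -175*(-5) + 1521 = 875 + 1521 = 2396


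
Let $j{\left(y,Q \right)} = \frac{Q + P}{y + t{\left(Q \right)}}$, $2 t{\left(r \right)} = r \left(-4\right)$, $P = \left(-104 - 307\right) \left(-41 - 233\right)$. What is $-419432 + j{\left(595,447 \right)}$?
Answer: $- \frac{9655633}{23} \approx -4.1981 \cdot 10^{5}$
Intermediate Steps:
$P = 112614$ ($P = \left(-411\right) \left(-274\right) = 112614$)
$t{\left(r \right)} = - 2 r$ ($t{\left(r \right)} = \frac{r \left(-4\right)}{2} = \frac{\left(-4\right) r}{2} = - 2 r$)
$j{\left(y,Q \right)} = \frac{112614 + Q}{y - 2 Q}$ ($j{\left(y,Q \right)} = \frac{Q + 112614}{y - 2 Q} = \frac{112614 + Q}{y - 2 Q}$)
$-419432 + j{\left(595,447 \right)} = -419432 + \frac{112614 + 447}{595 - 894} = -419432 + \frac{1}{595 - 894} \cdot 113061 = -419432 + \frac{1}{-299} \cdot 113061 = -419432 - \frac{8697}{23} = - \frac{9655633}{23}$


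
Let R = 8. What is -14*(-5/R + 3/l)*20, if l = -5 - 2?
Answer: 295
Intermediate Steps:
l = -7
-14*(-5/R + 3/l)*20 = -14*(-5/8 + 3/(-7))*20 = -14*(-5*⅛ + 3*(-⅐))*20 = -14*(-5/8 - 3/7)*20 = -14*(-59/56)*20 = (59/4)*20 = 295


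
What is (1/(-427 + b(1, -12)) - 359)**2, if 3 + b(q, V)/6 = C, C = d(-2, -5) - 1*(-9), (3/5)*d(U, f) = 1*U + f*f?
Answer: 3340840000/25921 ≈ 1.2889e+5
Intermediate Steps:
d(U, f) = 5*U/3 + 5*f**2/3 (d(U, f) = 5*(1*U + f*f)/3 = 5*(U + f**2)/3 = 5*U/3 + 5*f**2/3)
C = 142/3 (C = ((5/3)*(-2) + (5/3)*(-5)**2) - 1*(-9) = (-10/3 + (5/3)*25) + 9 = (-10/3 + 125/3) + 9 = 115/3 + 9 = 142/3 ≈ 47.333)
b(q, V) = 266 (b(q, V) = -18 + 6*(142/3) = -18 + 284 = 266)
(1/(-427 + b(1, -12)) - 359)**2 = (1/(-427 + 266) - 359)**2 = (1/(-161) - 359)**2 = (-1/161 - 359)**2 = (-57800/161)**2 = 3340840000/25921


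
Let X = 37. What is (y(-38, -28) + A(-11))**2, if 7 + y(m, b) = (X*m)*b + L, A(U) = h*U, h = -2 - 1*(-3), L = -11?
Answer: 1547556921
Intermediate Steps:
h = 1 (h = -2 + 3 = 1)
A(U) = U (A(U) = 1*U = U)
y(m, b) = -18 + 37*b*m (y(m, b) = -7 + ((37*m)*b - 11) = -7 + (37*b*m - 11) = -7 + (-11 + 37*b*m) = -18 + 37*b*m)
(y(-38, -28) + A(-11))**2 = ((-18 + 37*(-28)*(-38)) - 11)**2 = ((-18 + 39368) - 11)**2 = (39350 - 11)**2 = 39339**2 = 1547556921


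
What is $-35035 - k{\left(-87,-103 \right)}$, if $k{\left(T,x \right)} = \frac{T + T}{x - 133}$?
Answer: $- \frac{4134217}{118} \approx -35036.0$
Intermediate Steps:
$k{\left(T,x \right)} = \frac{2 T}{-133 + x}$
$-35035 - k{\left(-87,-103 \right)} = -35035 - 2 \left(-87\right) \frac{1}{-133 - 103} = -35035 - 2 \left(-87\right) \frac{1}{-236} = -35035 - 2 \left(-87\right) \left(- \frac{1}{236}\right) = -35035 - \frac{87}{118} = - \frac{4134217}{118}$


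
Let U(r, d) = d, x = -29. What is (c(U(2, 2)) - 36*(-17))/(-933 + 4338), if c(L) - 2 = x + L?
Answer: 587/3405 ≈ 0.17239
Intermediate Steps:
c(L) = -27 + L (c(L) = 2 + (-29 + L) = -27 + L)
(c(U(2, 2)) - 36*(-17))/(-933 + 4338) = ((-27 + 2) - 36*(-17))/(-933 + 4338) = (-25 + 612)/3405 = 587*(1/3405) = 587/3405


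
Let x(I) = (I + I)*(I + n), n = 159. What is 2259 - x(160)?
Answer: -99821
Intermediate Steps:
x(I) = 2*I*(159 + I) (x(I) = (I + I)*(I + 159) = (2*I)*(159 + I) = 2*I*(159 + I))
2259 - x(160) = 2259 - 2*160*(159 + 160) = 2259 - 2*160*319 = 2259 - 1*102080 = 2259 - 102080 = -99821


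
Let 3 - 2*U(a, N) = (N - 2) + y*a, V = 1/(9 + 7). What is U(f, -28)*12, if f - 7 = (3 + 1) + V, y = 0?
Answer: 198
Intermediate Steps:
V = 1/16 ≈ 0.062500
f = 177/16 (f = 7 + ((3 + 1) + 1/16) = 7 + (4 + 1/16) = 7 + 65/16 = 177/16 ≈ 11.063)
U(a, N) = 5/2 - N/2 (U(a, N) = 3/2 - ((N - 2) + 0*a)/2 = 3/2 - ((-2 + N) + 0)/2 = 3/2 - (-2 + N)/2 = 3/2 + (1 - N/2) = 5/2 - N/2)
U(f, -28)*12 = (5/2 - ½*(-28))*12 = (5/2 + 14)*12 = (33/2)*12 = 198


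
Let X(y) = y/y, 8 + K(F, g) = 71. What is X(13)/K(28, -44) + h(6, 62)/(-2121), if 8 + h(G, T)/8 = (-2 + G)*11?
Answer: -109/909 ≈ -0.11991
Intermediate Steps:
K(F, g) = 63 (K(F, g) = -8 + 71 = 63)
h(G, T) = -240 + 88*G (h(G, T) = -64 + 8*((-2 + G)*11) = -64 + 8*(-22 + 11*G) = -64 + (-176 + 88*G) = -240 + 88*G)
X(y) = 1
X(13)/K(28, -44) + h(6, 62)/(-2121) = 1/63 + (-240 + 88*6)/(-2121) = 1*(1/63) + (-240 + 528)*(-1/2121) = 1/63 + 288*(-1/2121) = 1/63 - 96/707 = -109/909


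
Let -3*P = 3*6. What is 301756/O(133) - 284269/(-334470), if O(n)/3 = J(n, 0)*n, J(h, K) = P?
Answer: -2386852127/19064790 ≈ -125.20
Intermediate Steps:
P = -6 ≈ -6.0000
J(h, K) = -6
O(n) = -18*n (O(n) = 3*(-6*n) = -18*n)
301756/O(133) - 284269/(-334470) = 301756/((-18*133)) - 284269/(-334470) = 301756/(-2394) - 284269*(-1/334470) = 301756*(-1/2394) + 284269/334470 = -21554/171 + 284269/334470 = -2386852127/19064790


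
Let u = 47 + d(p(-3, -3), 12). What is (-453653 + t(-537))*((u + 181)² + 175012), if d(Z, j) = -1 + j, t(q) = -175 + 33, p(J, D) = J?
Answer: -105340794735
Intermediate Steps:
t(q) = -142
u = 58 (u = 47 + (-1 + 12) = 47 + 11 = 58)
(-453653 + t(-537))*((u + 181)² + 175012) = (-453653 - 142)*((58 + 181)² + 175012) = -453795*(239² + 175012) = -453795*(57121 + 175012) = -453795*232133 = -105340794735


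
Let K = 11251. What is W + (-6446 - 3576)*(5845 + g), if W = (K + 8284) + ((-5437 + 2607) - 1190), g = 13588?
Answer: -194742011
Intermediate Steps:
W = 15515 (W = (11251 + 8284) + ((-5437 + 2607) - 1190) = 19535 + (-2830 - 1190) = 19535 - 4020 = 15515)
W + (-6446 - 3576)*(5845 + g) = 15515 + (-6446 - 3576)*(5845 + 13588) = 15515 - 10022*19433 = 15515 - 194757526 = -194742011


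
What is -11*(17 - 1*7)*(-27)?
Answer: 2970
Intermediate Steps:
-11*(17 - 1*7)*(-27) = -11*(17 - 7)*(-27) = -11*10*(-27) = -110*(-27) = 2970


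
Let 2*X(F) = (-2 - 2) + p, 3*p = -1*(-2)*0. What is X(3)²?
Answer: 4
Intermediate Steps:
p = 0 (p = (-1*(-2)*0)/3 = (2*0)/3 = (⅓)*0 = 0)
X(F) = -2 (X(F) = ((-2 - 2) + 0)/2 = (-4 + 0)/2 = (½)*(-4) = -2)
X(3)² = (-2)² = 4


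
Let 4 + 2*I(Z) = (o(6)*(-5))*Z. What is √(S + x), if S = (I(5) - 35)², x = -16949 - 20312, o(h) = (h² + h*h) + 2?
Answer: 3*√98687 ≈ 942.43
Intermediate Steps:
o(h) = 2 + 2*h² (o(h) = (h² + h²) + 2 = 2*h² + 2 = 2 + 2*h²)
x = -37261
I(Z) = -2 - 185*Z (I(Z) = -2 + (((2 + 2*6²)*(-5))*Z)/2 = -2 + (((2 + 2*36)*(-5))*Z)/2 = -2 + (((2 + 72)*(-5))*Z)/2 = -2 + ((74*(-5))*Z)/2 = -2 + (-370*Z)/2 = -2 - 185*Z)
S = 925444 (S = ((-2 - 185*5) - 35)² = ((-2 - 925) - 35)² = (-927 - 35)² = (-962)² = 925444)
√(S + x) = √(925444 - 37261) = √888183 = 3*√98687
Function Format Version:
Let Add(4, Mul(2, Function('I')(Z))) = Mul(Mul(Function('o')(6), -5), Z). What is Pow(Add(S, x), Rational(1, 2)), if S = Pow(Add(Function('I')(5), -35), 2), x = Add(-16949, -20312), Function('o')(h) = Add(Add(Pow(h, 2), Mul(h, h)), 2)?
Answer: Mul(3, Pow(98687, Rational(1, 2))) ≈ 942.43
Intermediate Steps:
Function('o')(h) = Add(2, Mul(2, Pow(h, 2))) (Function('o')(h) = Add(Add(Pow(h, 2), Pow(h, 2)), 2) = Add(Mul(2, Pow(h, 2)), 2) = Add(2, Mul(2, Pow(h, 2))))
x = -37261
Function('I')(Z) = Add(-2, Mul(-185, Z)) (Function('I')(Z) = Add(-2, Mul(Rational(1, 2), Mul(Mul(Add(2, Mul(2, Pow(6, 2))), -5), Z))) = Add(-2, Mul(Rational(1, 2), Mul(Mul(Add(2, Mul(2, 36)), -5), Z))) = Add(-2, Mul(Rational(1, 2), Mul(Mul(Add(2, 72), -5), Z))) = Add(-2, Mul(Rational(1, 2), Mul(Mul(74, -5), Z))) = Add(-2, Mul(Rational(1, 2), Mul(-370, Z))) = Add(-2, Mul(-185, Z)))
S = 925444 (S = Pow(Add(Add(-2, Mul(-185, 5)), -35), 2) = Pow(Add(Add(-2, -925), -35), 2) = Pow(Add(-927, -35), 2) = Pow(-962, 2) = 925444)
Pow(Add(S, x), Rational(1, 2)) = Pow(Add(925444, -37261), Rational(1, 2)) = Pow(888183, Rational(1, 2)) = Mul(3, Pow(98687, Rational(1, 2)))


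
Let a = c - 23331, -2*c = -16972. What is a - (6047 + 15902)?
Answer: -36794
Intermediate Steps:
c = 8486 (c = -½*(-16972) = 8486)
a = -14845 (a = 8486 - 23331 = -14845)
a - (6047 + 15902) = -14845 - (6047 + 15902) = -14845 - 1*21949 = -14845 - 21949 = -36794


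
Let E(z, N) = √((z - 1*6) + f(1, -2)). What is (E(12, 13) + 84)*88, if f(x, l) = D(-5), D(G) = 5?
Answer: 7392 + 88*√11 ≈ 7683.9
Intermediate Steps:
f(x, l) = 5
E(z, N) = √(-1 + z) (E(z, N) = √((z - 1*6) + 5) = √((z - 6) + 5) = √((-6 + z) + 5) = √(-1 + z))
(E(12, 13) + 84)*88 = (√(-1 + 12) + 84)*88 = (√11 + 84)*88 = (84 + √11)*88 = 7392 + 88*√11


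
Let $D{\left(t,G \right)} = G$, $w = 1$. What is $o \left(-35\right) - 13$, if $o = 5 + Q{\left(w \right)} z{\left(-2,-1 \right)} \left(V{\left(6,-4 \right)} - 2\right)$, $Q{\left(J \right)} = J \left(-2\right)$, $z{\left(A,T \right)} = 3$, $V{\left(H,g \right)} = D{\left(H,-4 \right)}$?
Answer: $-1448$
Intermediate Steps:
$V{\left(H,g \right)} = -4$
$Q{\left(J \right)} = - 2 J$
$o = 41$ ($o = 5 + \left(-2\right) 1 \cdot 3 \left(-4 - 2\right) = 5 - 2 \cdot 3 \left(-6\right) = 5 - -36 = 5 + 36 = 41$)
$o \left(-35\right) - 13 = 41 \left(-35\right) - 13 = -1435 - 13 = -1448$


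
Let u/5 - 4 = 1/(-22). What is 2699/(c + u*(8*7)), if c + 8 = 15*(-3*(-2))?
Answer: 29689/13082 ≈ 2.2695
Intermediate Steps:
u = 435/22 (u = 20 + 5/(-22) = 20 + 5*(-1/22) = 20 - 5/22 = 435/22 ≈ 19.773)
c = 82 (c = -8 + 15*(-3*(-2)) = -8 + 15*6 = -8 + 90 = 82)
2699/(c + u*(8*7)) = 2699/(82 + 435*(8*7)/22) = 2699/(82 + (435/22)*56) = 2699/(82 + 12180/11) = 2699/(13082/11) = 2699*(11/13082) = 29689/13082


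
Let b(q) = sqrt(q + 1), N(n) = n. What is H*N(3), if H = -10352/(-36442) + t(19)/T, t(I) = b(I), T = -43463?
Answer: 15528/18221 - 6*sqrt(5)/43463 ≈ 0.85189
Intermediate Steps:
b(q) = sqrt(1 + q)
t(I) = sqrt(1 + I)
H = 5176/18221 - 2*sqrt(5)/43463 (H = -10352/(-36442) + sqrt(1 + 19)/(-43463) = -10352*(-1/36442) + sqrt(20)*(-1/43463) = 5176/18221 + (2*sqrt(5))*(-1/43463) = 5176/18221 - 2*sqrt(5)/43463 ≈ 0.28397)
H*N(3) = (5176/18221 - 2*sqrt(5)/43463)*3 = 15528/18221 - 6*sqrt(5)/43463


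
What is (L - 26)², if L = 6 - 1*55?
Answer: 5625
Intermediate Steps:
L = -49 (L = 6 - 55 = -49)
(L - 26)² = (-49 - 26)² = (-75)² = 5625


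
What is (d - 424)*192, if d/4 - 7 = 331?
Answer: 178176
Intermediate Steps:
d = 1352 (d = 28 + 4*331 = 28 + 1324 = 1352)
(d - 424)*192 = (1352 - 424)*192 = 928*192 = 178176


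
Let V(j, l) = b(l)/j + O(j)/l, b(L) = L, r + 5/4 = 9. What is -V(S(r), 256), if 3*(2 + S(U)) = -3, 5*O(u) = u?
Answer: 327689/3840 ≈ 85.336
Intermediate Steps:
r = 31/4 (r = -5/4 + 9 = 31/4 ≈ 7.7500)
O(u) = u/5
S(U) = -3 (S(U) = -2 + (⅓)*(-3) = -2 - 1 = -3)
V(j, l) = l/j + j/(5*l) (V(j, l) = l/j + (j/5)/l = l/j + j/(5*l))
-V(S(r), 256) = -(256/(-3) + (⅕)*(-3)/256) = -(256*(-⅓) + (⅕)*(-3)*(1/256)) = -(-256/3 - 3/1280) = -1*(-327689/3840) = 327689/3840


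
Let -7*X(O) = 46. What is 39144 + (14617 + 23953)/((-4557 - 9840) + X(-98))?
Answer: 789284762/20165 ≈ 39141.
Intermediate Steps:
X(O) = -46/7 (X(O) = -⅐*46 = -46/7)
39144 + (14617 + 23953)/((-4557 - 9840) + X(-98)) = 39144 + (14617 + 23953)/((-4557 - 9840) - 46/7) = 39144 + 38570/(-14397 - 46/7) = 39144 + 38570/(-100825/7) = 39144 + 38570*(-7/100825) = 39144 - 53998/20165 = 789284762/20165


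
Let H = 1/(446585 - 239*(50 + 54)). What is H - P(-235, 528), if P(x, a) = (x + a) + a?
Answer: -346239508/421729 ≈ -821.00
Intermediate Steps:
P(x, a) = x + 2*a (P(x, a) = (a + x) + a = x + 2*a)
H = 1/421729 (H = 1/(446585 - 239*104) = 1/(446585 - 24856) = 1/421729 ≈ 2.3712e-6)
H - P(-235, 528) = 1/421729 - (-235 + 2*528) = 1/421729 - (-235 + 1056) = 1/421729 - 1*821 = 1/421729 - 821 = -346239508/421729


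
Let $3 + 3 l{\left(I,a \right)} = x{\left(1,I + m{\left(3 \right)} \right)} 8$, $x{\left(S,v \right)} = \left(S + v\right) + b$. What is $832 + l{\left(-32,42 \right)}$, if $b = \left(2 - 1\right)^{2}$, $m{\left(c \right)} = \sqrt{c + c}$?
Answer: $751 + \frac{8 \sqrt{6}}{3} \approx 757.53$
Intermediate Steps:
$m{\left(c \right)} = \sqrt{2} \sqrt{c}$ ($m{\left(c \right)} = \sqrt{2 c} = \sqrt{2} \sqrt{c}$)
$b = 1$ ($b = 1^{2} = 1$)
$x{\left(S,v \right)} = 1 + S + v$ ($x{\left(S,v \right)} = \left(S + v\right) + 1 = 1 + S + v$)
$l{\left(I,a \right)} = \frac{13}{3} + \frac{8 I}{3} + \frac{8 \sqrt{6}}{3}$ ($l{\left(I,a \right)} = -1 + \frac{\left(1 + 1 + \left(I + \sqrt{2} \sqrt{3}\right)\right) 8}{3} = -1 + \frac{\left(1 + 1 + \left(I + \sqrt{6}\right)\right) 8}{3} = -1 + \frac{\left(2 + I + \sqrt{6}\right) 8}{3} = -1 + \frac{16 + 8 I + 8 \sqrt{6}}{3} = -1 + \left(\frac{16}{3} + \frac{8 I}{3} + \frac{8 \sqrt{6}}{3}\right) = \frac{13}{3} + \frac{8 I}{3} + \frac{8 \sqrt{6}}{3}$)
$832 + l{\left(-32,42 \right)} = 832 + \left(\frac{13}{3} + \frac{8}{3} \left(-32\right) + \frac{8 \sqrt{6}}{3}\right) = 832 + \left(\frac{13}{3} - \frac{256}{3} + \frac{8 \sqrt{6}}{3}\right) = 832 - \left(81 - \frac{8 \sqrt{6}}{3}\right) = 751 + \frac{8 \sqrt{6}}{3}$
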